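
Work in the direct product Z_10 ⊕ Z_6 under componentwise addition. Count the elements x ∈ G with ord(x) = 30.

An element (a,b) has order lcm(ord(a), ord(b)); count pairs with lcm equal to 30.
Enumerating gives 24 such elements.

24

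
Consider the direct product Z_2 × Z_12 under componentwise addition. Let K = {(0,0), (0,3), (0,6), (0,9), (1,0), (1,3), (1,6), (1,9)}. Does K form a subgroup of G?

Yes

|K| = 8 divides |G| = 24, consistent with Lagrange.
K contains the identity, every element's inverse is in K, and K is closed under +: it is a subgroup.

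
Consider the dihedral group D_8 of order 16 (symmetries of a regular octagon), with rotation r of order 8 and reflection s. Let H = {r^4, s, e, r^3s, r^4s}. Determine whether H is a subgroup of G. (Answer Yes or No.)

No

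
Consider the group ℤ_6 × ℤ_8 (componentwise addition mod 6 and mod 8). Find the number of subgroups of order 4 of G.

|G| = 48 and 4 | 48, so subgroups of order 4 are possible by Lagrange.
The subgroups of order 4 are: {(0,0), (0,2), (0,4), (0,6)}; {(0,0), (0,4), (3,0), (3,4)}; {(0,0), (0,4), (3,2), (3,6)}.
So G has 3 subgroups of order 4.

3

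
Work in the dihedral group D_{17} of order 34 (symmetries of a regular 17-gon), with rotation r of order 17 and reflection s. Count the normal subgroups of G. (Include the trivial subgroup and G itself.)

3

G has 20 subgroups. Checking conjugation-invariance by order — order 1: 1/1 normal; order 2: 0/17 normal; order 17: 1/1 normal; order 34: 1/1 normal.
Total normal subgroups: 3.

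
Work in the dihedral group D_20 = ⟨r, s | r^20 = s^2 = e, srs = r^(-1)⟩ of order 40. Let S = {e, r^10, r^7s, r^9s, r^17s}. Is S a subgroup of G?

Closure fails: r^17s · r^9s = r^8 ∉ S. So S is not a subgroup.

No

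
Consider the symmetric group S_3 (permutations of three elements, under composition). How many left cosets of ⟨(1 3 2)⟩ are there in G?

|⟨(1 3 2)⟩| = 3 and |G| = 6.
By Lagrange, [G : H] = |G|/|H| = 6/3 = 2.

2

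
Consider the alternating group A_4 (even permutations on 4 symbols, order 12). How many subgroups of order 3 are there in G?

|G| = 12 and 3 | 12, so subgroups of order 3 are possible by Lagrange.
The subgroups of order 3 are: {e, (1 2 3), (1 3 2)}; {e, (1 2 4), (1 4 2)}; {e, (1 3 4), (1 4 3)}; {e, (2 3 4), (2 4 3)}.
So G has 4 subgroups of order 3.

4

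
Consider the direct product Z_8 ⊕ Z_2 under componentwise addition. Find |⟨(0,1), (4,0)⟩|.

4

|⟨(0,1)⟩| = 2 and |⟨(4,0)⟩| = 2, so |H| is a multiple of lcm(2, 2) = 2 and divides |G| = 16.
Closing under the operation: H = {(0,0), (0,1), (4,0), (4,1)}, so |H| = 4.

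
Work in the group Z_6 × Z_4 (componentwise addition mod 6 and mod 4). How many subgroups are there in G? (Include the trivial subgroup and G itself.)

16

|G| = 24, so by Lagrange every subgroup order divides 24. Divisors: 1, 2, 3, 4, 6, 8, 12, 24.
Subgroups by order — order 1: 1; order 2: 3; order 3: 1; order 4: 3; order 6: 3; order 8: 1; order 12: 3; order 24: 1.
Total: 1 + 3 + 1 + 3 + 3 + 1 + 3 + 1 = 16.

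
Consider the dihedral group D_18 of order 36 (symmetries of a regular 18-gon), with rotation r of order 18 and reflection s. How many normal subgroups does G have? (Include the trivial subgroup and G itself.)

9

G has 45 subgroups. Checking conjugation-invariance by order — order 1: 1/1 normal; order 2: 1/19 normal; order 3: 1/1 normal; order 4: 0/9 normal; order 6: 1/7 normal; order 9: 1/1 normal; order 12: 0/3 normal; order 18: 3/3 normal; order 36: 1/1 normal.
Total normal subgroups: 9.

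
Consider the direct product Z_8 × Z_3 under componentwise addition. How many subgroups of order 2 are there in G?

|G| = 24 and 2 | 24, so subgroups of order 2 are possible by Lagrange.
The subgroups of order 2 are: {(0,0), (4,0)}.
So G has 1 subgroup of order 2.

1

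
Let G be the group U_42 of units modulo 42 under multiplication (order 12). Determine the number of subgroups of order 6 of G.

3

|G| = 12 and 6 | 12, so subgroups of order 6 are possible by Lagrange.
The subgroups of order 6 are: {1, 11, 23, 25, 29, 37}; {1, 13, 19, 25, 31, 37}; {1, 5, 17, 25, 37, 41}.
So G has 3 subgroups of order 6.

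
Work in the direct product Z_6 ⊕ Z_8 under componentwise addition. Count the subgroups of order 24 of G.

|G| = 48 and 24 | 48, so subgroups of order 24 are possible by Lagrange.
The subgroups of order 24 are: {(0,0), (0,1), (0,2), (0,3), (0,4), (0,5), (0,6), (0,7), (2,0), (2,1), (2,2), (2,3), (2,4), (2,5), (2,6), (2,7), (4,0), (4,1), (4,2), (4,3), (4,4), (4,5), (4,6), (4,7)}; {(0,0), (0,2), (0,4), (0,6), (1,0), (1,2), (1,4), (1,6), (2,0), (2,2), (2,4), (2,6), (3,0), (3,2), (3,4), (3,6), (4,0), (4,2), (4,4), (4,6), (5,0), (5,2), (5,4), (5,6)}; {(0,0), (0,2), (0,4), (0,6), (1,1), (1,3), (1,5), (1,7), (2,0), (2,2), (2,4), (2,6), (3,1), (3,3), (3,5), (3,7), (4,0), (4,2), (4,4), (4,6), (5,1), (5,3), (5,5), (5,7)}.
So G has 3 subgroups of order 24.

3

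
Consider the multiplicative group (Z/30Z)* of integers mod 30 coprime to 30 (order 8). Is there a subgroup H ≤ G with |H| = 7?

7 does not divide |G| = 8, so by Lagrange no subgroup of order 7 exists.

No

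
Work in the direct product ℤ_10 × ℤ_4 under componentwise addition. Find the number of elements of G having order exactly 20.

An element (a,b) has order lcm(ord(a), ord(b)); count pairs with lcm equal to 20.
Enumerating gives 16 such elements.

16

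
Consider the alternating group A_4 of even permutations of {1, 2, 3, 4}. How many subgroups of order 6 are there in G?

|G| = 12 and 6 | 12, so subgroups of order 6 are possible by Lagrange.
Checking all subgroups of G, none has order 6.
So G has 0 subgroups of order 6.

0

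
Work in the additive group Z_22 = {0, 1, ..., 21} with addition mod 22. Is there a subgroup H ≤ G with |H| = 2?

Yes

2 | 22. A subgroup of order 2 is {0, 11}.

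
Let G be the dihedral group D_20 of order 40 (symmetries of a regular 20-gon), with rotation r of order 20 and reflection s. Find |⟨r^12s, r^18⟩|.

20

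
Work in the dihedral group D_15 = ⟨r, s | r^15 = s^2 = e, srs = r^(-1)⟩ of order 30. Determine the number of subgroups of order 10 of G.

3

|G| = 30 and 10 | 30, so subgroups of order 10 are possible by Lagrange.
The subgroups of order 10 are: {e, r^3, r^6, r^9, r^12, rs, r^4s, r^7s, r^10s, r^13s}; {e, r^3, r^6, r^9, r^12, r^2s, r^5s, r^8s, r^11s, r^14s}; {e, r^3, r^6, r^9, r^12, s, r^3s, r^6s, r^9s, r^12s}.
So G has 3 subgroups of order 10.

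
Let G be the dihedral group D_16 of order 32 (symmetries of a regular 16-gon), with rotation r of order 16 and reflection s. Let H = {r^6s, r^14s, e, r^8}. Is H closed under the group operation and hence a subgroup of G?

Yes

|H| = 4 divides |G| = 32, consistent with Lagrange.
H contains the identity, every element's inverse is in H, and H is closed under ·: it is a subgroup.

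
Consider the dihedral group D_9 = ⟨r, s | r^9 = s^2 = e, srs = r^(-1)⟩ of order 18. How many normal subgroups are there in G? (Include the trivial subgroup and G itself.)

4

G has 16 subgroups. Checking conjugation-invariance by order — order 1: 1/1 normal; order 2: 0/9 normal; order 3: 1/1 normal; order 6: 0/3 normal; order 9: 1/1 normal; order 18: 1/1 normal.
Total normal subgroups: 4.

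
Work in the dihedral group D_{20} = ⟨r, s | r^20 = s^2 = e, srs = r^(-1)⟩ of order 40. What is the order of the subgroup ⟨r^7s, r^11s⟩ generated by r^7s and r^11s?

10

|⟨r^7s⟩| = 2 and |⟨r^11s⟩| = 2, so |H| is a multiple of lcm(2, 2) = 2 and divides |G| = 40.
Closing under the operation: H = {e, r^4, r^8, r^12, r^16, r^3s, r^7s, r^11s, r^15s, r^19s}, so |H| = 10.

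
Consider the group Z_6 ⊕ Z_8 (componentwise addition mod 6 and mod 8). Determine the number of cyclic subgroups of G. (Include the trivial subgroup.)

16

Group the elements of G by the cyclic subgroup they generate; each cyclic subgroup of order d accounts for φ(d) elements.
Cyclic subgroups by order — order 1: 1; order 2: 3; order 3: 1; order 4: 2; order 6: 3; order 8: 2; order 12: 2; order 24: 2.
Total: 16.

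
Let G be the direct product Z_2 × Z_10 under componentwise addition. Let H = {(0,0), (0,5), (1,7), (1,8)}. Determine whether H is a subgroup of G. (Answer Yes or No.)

No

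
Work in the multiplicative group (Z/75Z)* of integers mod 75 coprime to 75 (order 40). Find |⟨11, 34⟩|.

|⟨11⟩| = 10 and |⟨34⟩| = 10, so |H| is a multiple of lcm(10, 10) = 10 and divides |G| = 40.
Closing under the operation: H = {1, 4, 11, 14, 16, 19, 26, 29, 31, 34, 41, 44, 46, 49, 56, 59, 61, 64, 71, 74}, so |H| = 20.

20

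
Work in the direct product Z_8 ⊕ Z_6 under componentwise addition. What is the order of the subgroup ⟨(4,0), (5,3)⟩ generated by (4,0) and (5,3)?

8

|⟨(4,0)⟩| = 2 and |⟨(5,3)⟩| = 8, so |H| is a multiple of lcm(2, 8) = 8 and divides |G| = 48.
Closing under the operation: H = {(0,0), (1,3), (2,0), (3,3), (4,0), (5,3), (6,0), (7,3)}, so |H| = 8.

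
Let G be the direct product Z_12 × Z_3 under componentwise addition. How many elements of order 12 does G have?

16

An element (a,b) has order lcm(ord(a), ord(b)); count pairs with lcm equal to 12.
Enumerating gives 16 such elements.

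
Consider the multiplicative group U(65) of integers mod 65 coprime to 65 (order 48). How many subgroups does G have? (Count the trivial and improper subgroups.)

|G| = 48, so by Lagrange every subgroup order divides 48. Divisors: 1, 2, 3, 4, 6, 8, 12, 16, 24, 48.
Subgroups by order — order 1: 1; order 2: 3; order 3: 1; order 4: 7; order 6: 3; order 8: 3; order 12: 7; order 16: 1; order 24: 3; order 48: 1.
Total: 1 + 3 + 1 + 7 + 3 + 3 + 7 + 1 + 3 + 1 = 30.

30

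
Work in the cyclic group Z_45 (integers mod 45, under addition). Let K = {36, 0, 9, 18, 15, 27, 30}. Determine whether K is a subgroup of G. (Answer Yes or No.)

No

|K| = 7 does not divide |G| = 45, so by Lagrange K is not a subgroup.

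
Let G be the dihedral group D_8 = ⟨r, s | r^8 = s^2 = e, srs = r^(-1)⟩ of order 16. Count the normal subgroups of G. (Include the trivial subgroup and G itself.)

7

G has 19 subgroups. Checking conjugation-invariance by order — order 1: 1/1 normal; order 2: 1/9 normal; order 4: 1/5 normal; order 8: 3/3 normal; order 16: 1/1 normal.
Total normal subgroups: 7.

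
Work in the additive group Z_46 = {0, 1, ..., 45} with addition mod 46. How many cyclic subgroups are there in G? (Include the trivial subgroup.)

4

Group the elements of G by the cyclic subgroup they generate; each cyclic subgroup of order d accounts for φ(d) elements.
Cyclic subgroups by order — order 1: 1; order 2: 1; order 23: 1; order 46: 1.
Total: 4.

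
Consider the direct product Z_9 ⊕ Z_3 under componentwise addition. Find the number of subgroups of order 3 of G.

4

|G| = 27 and 3 | 27, so subgroups of order 3 are possible by Lagrange.
The subgroups of order 3 are: {(0,0), (0,1), (0,2)}; {(0,0), (3,0), (6,0)}; {(0,0), (3,1), (6,2)}; {(0,0), (3,2), (6,1)}.
So G has 4 subgroups of order 3.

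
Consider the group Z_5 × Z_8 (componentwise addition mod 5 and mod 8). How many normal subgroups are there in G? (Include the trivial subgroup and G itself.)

G is abelian, so every subgroup is normal.
G has 8 subgroups in total, hence 8 normal subgroups.

8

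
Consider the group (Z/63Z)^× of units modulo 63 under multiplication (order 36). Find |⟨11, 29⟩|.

|⟨11⟩| = 6 and |⟨29⟩| = 6, so |H| is a multiple of lcm(6, 6) = 6 and divides |G| = 36.
Closing under the operation: H = {1, 2, 4, 8, 11, 16, 22, 23, 25, 29, 32, 37, 43, 44, 46, 50, 53, 58}, so |H| = 18.

18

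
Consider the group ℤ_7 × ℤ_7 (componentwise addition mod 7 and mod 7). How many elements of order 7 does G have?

48

An element (a,b) has order lcm(ord(a), ord(b)); count pairs with lcm equal to 7.
Enumerating gives 48 such elements.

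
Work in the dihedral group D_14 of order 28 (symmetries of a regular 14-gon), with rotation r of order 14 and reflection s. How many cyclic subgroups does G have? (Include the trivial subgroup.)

18

Group the elements of G by the cyclic subgroup they generate; each cyclic subgroup of order d accounts for φ(d) elements.
Cyclic subgroups by order — order 1: 1; order 2: 15; order 7: 1; order 14: 1.
Total: 18.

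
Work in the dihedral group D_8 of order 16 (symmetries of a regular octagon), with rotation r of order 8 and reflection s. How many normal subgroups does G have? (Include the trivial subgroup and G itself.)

7

G has 19 subgroups. Checking conjugation-invariance by order — order 1: 1/1 normal; order 2: 1/9 normal; order 4: 1/5 normal; order 8: 3/3 normal; order 16: 1/1 normal.
Total normal subgroups: 7.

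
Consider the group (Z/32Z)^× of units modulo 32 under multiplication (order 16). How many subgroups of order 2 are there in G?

3

|G| = 16 and 2 | 16, so subgroups of order 2 are possible by Lagrange.
The subgroups of order 2 are: {1, 15}; {1, 17}; {1, 31}.
So G has 3 subgroups of order 2.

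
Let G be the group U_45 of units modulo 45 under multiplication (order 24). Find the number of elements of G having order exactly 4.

The elements of order 4 are: 8, 17, 28, 37.
That's 4.

4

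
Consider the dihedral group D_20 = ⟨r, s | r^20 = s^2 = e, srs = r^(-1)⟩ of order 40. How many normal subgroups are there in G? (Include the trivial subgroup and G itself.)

G has 48 subgroups. Checking conjugation-invariance by order — order 1: 1/1 normal; order 2: 1/21 normal; order 4: 1/11 normal; order 5: 1/1 normal; order 8: 0/5 normal; order 10: 1/5 normal; order 20: 3/3 normal; order 40: 1/1 normal.
Total normal subgroups: 9.

9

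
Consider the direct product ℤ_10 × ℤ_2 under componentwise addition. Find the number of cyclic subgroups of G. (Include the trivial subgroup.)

Group the elements of G by the cyclic subgroup they generate; each cyclic subgroup of order d accounts for φ(d) elements.
Cyclic subgroups by order — order 1: 1; order 2: 3; order 5: 1; order 10: 3.
Total: 8.

8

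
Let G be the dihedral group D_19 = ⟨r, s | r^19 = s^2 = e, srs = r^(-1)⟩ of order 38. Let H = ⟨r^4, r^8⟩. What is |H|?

|⟨r^4⟩| = 19 and |⟨r^8⟩| = 19, so |H| is a multiple of lcm(19, 19) = 19 and divides |G| = 38.
Closing under the operation: H = {e, r, r^2, r^3, r^4, r^5, r^6, r^7, r^8, r^9, r^10, r^11, r^12, r^13, r^14, r^15, r^16, r^17, r^18}, so |H| = 19.

19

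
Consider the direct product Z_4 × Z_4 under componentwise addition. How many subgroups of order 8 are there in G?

3

|G| = 16 and 8 | 16, so subgroups of order 8 are possible by Lagrange.
The subgroups of order 8 are: {(0,0), (0,1), (0,2), (0,3), (2,0), (2,1), (2,2), (2,3)}; {(0,0), (0,2), (1,0), (1,2), (2,0), (2,2), (3,0), (3,2)}; {(0,0), (0,2), (1,1), (1,3), (2,0), (2,2), (3,1), (3,3)}.
So G has 3 subgroups of order 8.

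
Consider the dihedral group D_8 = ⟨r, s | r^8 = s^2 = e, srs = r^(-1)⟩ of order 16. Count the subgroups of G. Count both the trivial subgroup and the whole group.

19

|G| = 16, so by Lagrange every subgroup order divides 16. Divisors: 1, 2, 4, 8, 16.
Subgroups by order — order 1: 1; order 2: 9; order 4: 5; order 8: 3; order 16: 1.
Total: 1 + 9 + 5 + 3 + 1 = 19.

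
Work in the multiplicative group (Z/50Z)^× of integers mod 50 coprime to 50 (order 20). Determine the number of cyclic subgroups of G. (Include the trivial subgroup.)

6

Each element a generates a cyclic subgroup ⟨a⟩; distinct elements may generate the same one (a cyclic group of order d has φ(d) generators).
Cyclic subgroups by order — order 1: 1; order 2: 1; order 4: 1; order 5: 1; order 10: 1; order 20: 1.
Total: 6.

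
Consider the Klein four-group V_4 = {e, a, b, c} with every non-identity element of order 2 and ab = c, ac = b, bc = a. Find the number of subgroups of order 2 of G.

3

|G| = 4 and 2 | 4, so subgroups of order 2 are possible by Lagrange.
The subgroups of order 2 are: {e, a}; {e, b}; {e, c}.
So G has 3 subgroups of order 2.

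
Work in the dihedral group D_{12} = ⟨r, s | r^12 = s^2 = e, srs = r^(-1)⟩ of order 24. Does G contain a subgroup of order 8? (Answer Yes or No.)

8 | 24. A subgroup of order 8 is {e, r^3, r^6, r^9, rs, r^4s, r^7s, r^10s}.

Yes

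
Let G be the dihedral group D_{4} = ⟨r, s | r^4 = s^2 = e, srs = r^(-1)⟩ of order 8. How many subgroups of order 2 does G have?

5

|G| = 8 and 2 | 8, so subgroups of order 2 are possible by Lagrange.
The subgroups of order 2 are: {e, r^2}; {e, r^2s}; {e, r^3s}; {e, rs}; … (5 in all).
So G has 5 subgroups of order 2.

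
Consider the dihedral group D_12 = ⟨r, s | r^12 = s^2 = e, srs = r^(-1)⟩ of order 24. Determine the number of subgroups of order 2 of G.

13

|G| = 24 and 2 | 24, so subgroups of order 2 are possible by Lagrange.
The subgroups of order 2 are: {e, r^10s}; {e, r^11s}; {e, r^2s}; {e, r^3s}; … (13 in all).
So G has 13 subgroups of order 2.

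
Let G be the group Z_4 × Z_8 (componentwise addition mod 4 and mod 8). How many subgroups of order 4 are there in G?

|G| = 32 and 4 | 32, so subgroups of order 4 are possible by Lagrange.
The subgroups of order 4 are: {(0,0), (0,2), (0,4), (0,6)}; {(0,0), (0,4), (2,0), (2,4)}; {(0,0), (0,4), (2,2), (2,6)}; {(0,0), (1,0), (2,0), (3,0)}; … (7 in all).
So G has 7 subgroups of order 4.

7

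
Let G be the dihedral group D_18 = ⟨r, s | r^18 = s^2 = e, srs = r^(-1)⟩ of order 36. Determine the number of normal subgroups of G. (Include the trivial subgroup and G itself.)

9

G has 45 subgroups. Checking conjugation-invariance by order — order 1: 1/1 normal; order 2: 1/19 normal; order 3: 1/1 normal; order 4: 0/9 normal; order 6: 1/7 normal; order 9: 1/1 normal; order 12: 0/3 normal; order 18: 3/3 normal; order 36: 1/1 normal.
Total normal subgroups: 9.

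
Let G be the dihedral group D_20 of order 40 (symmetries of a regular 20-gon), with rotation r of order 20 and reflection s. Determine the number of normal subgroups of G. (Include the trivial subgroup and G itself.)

G has 48 subgroups. Checking conjugation-invariance by order — order 1: 1/1 normal; order 2: 1/21 normal; order 4: 1/11 normal; order 5: 1/1 normal; order 8: 0/5 normal; order 10: 1/5 normal; order 20: 3/3 normal; order 40: 1/1 normal.
Total normal subgroups: 9.

9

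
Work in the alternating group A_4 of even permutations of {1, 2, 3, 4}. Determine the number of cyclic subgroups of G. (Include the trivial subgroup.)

A cyclic subgroup of order d is generated by each of its φ(d) elements of order d, so the cyclic subgroups of order d number (#elements of order d)/φ(d).
Cyclic subgroups by order — order 1: 1; order 2: 3; order 3: 4.
Total: 8.

8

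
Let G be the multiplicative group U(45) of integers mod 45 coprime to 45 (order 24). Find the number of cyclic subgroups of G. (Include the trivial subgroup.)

Each element a generates a cyclic subgroup ⟨a⟩; distinct elements may generate the same one (a cyclic group of order d has φ(d) generators).
Cyclic subgroups by order — order 1: 1; order 2: 3; order 3: 1; order 4: 2; order 6: 3; order 12: 2.
Total: 12.

12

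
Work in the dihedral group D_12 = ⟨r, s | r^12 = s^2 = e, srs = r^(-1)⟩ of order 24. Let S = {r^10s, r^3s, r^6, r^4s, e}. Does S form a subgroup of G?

|S| = 5 does not divide |G| = 24, so by Lagrange S is not a subgroup.

No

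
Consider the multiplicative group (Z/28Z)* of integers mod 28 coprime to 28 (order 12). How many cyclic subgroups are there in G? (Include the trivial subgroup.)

8

Each element a generates a cyclic subgroup ⟨a⟩; distinct elements may generate the same one (a cyclic group of order d has φ(d) generators).
Cyclic subgroups by order — order 1: 1; order 2: 3; order 3: 1; order 6: 3.
Total: 8.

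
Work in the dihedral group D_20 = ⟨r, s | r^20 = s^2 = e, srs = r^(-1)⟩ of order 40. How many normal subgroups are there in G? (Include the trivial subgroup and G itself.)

G has 48 subgroups. Checking conjugation-invariance by order — order 1: 1/1 normal; order 2: 1/21 normal; order 4: 1/11 normal; order 5: 1/1 normal; order 8: 0/5 normal; order 10: 1/5 normal; order 20: 3/3 normal; order 40: 1/1 normal.
Total normal subgroups: 9.

9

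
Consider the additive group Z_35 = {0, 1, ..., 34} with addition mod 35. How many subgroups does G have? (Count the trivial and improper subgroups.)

4

A cyclic group of order 35 has exactly one subgroup for each divisor of 35.
Divisors of 35: 1, 5, 7, 35.
So Z_35 has 4 subgroups.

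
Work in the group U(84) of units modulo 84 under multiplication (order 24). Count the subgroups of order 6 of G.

7

|G| = 24 and 6 | 24, so subgroups of order 6 are possible by Lagrange.
The subgroups of order 6 are: {1, 11, 23, 25, 37, 71}; {1, 13, 25, 37, 61, 73}; {1, 5, 17, 25, 37, 41}; {1, 19, 25, 31, 37, 55}; … (7 in all).
So G has 7 subgroups of order 6.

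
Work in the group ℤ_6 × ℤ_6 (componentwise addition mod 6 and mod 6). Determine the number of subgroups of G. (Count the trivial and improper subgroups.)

30

|G| = 36, so by Lagrange every subgroup order divides 36. Divisors: 1, 2, 3, 4, 6, 9, 12, 18, 36.
Subgroups by order — order 1: 1; order 2: 3; order 3: 4; order 4: 1; order 6: 12; order 9: 1; order 12: 4; order 18: 3; order 36: 1.
Total: 1 + 3 + 4 + 1 + 12 + 1 + 4 + 3 + 1 = 30.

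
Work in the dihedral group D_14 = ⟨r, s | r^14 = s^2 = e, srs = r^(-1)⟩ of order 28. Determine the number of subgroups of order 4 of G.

|G| = 28 and 4 | 28, so subgroups of order 4 are possible by Lagrange.
The subgroups of order 4 are: {e, r^7, r^3s, r^10s}; {e, r^7, r^4s, r^11s}; {e, r^7, r^5s, r^12s}; {e, r^7, r^6s, r^13s}; … (7 in all).
So G has 7 subgroups of order 4.

7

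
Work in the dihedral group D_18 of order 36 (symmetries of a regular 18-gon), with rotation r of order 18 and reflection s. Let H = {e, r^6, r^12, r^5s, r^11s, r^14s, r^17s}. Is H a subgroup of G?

|H| = 7 does not divide |G| = 36, so by Lagrange H is not a subgroup.

No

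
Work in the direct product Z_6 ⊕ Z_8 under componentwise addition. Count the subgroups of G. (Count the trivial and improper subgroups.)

|G| = 48, so by Lagrange every subgroup order divides 48. Divisors: 1, 2, 3, 4, 6, 8, 12, 16, 24, 48.
Subgroups by order — order 1: 1; order 2: 3; order 3: 1; order 4: 3; order 6: 3; order 8: 3; order 12: 3; order 16: 1; order 24: 3; order 48: 1.
Total: 1 + 3 + 1 + 3 + 3 + 3 + 3 + 1 + 3 + 1 = 22.

22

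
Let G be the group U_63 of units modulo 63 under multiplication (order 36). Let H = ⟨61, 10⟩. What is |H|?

|⟨61⟩| = 6 and |⟨10⟩| = 6, so |H| is a multiple of lcm(6, 6) = 6 and divides |G| = 36.
Closing under the operation: H = {1, 4, 10, 13, 16, 19, 22, 25, 31, 34, 37, 40, 43, 46, 52, 55, 58, 61}, so |H| = 18.

18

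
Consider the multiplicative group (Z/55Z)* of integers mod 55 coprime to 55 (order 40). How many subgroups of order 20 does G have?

3

|G| = 40 and 20 | 40, so subgroups of order 20 are possible by Lagrange.
The subgroups of order 20 are: {1, 3, 4, 9, 12, 14, 16, 23, 26, 27, 31, 34, 36, 37, 38, 42, 47, 48, 49, 53}; {1, 2, 4, 7, 8, 9, 13, 14, 16, 17, 18, 26, 28, 31, 32, 34, 36, 43, 49, 52}; {1, 4, 6, 9, 14, 16, 19, 21, 24, 26, 29, 31, 34, 36, 39, 41, 46, 49, 51, 54}.
So G has 3 subgroups of order 20.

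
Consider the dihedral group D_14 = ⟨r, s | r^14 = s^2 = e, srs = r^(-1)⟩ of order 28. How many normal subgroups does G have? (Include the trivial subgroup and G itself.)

7

G has 28 subgroups. Checking conjugation-invariance by order — order 1: 1/1 normal; order 2: 1/15 normal; order 4: 0/7 normal; order 7: 1/1 normal; order 14: 3/3 normal; order 28: 1/1 normal.
Total normal subgroups: 7.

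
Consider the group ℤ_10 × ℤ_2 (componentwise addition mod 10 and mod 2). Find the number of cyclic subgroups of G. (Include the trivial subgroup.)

Each element a generates a cyclic subgroup ⟨a⟩; distinct elements may generate the same one (a cyclic group of order d has φ(d) generators).
Cyclic subgroups by order — order 1: 1; order 2: 3; order 5: 1; order 10: 3.
Total: 8.

8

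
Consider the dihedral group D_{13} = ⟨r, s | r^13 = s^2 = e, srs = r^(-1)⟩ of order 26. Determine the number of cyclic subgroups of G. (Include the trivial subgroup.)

Group the elements of G by the cyclic subgroup they generate; each cyclic subgroup of order d accounts for φ(d) elements.
Cyclic subgroups by order — order 1: 1; order 2: 13; order 13: 1.
Total: 15.

15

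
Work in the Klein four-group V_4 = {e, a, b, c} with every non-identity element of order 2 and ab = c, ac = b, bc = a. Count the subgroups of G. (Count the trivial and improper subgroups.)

5

|G| = 4, so by Lagrange every subgroup order divides 4. Divisors: 1, 2, 4.
Subgroups by order — order 1: 1; order 2: 3; order 4: 1.
Total: 1 + 3 + 1 = 5.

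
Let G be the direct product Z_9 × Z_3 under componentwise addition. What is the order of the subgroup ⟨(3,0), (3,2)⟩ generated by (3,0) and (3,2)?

|⟨(3,0)⟩| = 3 and |⟨(3,2)⟩| = 3, so |H| is a multiple of lcm(3, 3) = 3 and divides |G| = 27.
Closing under the operation: H = {(0,0), (0,1), (0,2), (3,0), (3,1), (3,2), (6,0), (6,1), (6,2)}, so |H| = 9.

9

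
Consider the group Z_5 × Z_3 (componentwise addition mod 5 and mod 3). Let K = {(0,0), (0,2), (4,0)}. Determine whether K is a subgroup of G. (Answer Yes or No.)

No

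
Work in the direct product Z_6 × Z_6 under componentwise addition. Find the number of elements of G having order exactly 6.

An element (a,b) has order lcm(ord(a), ord(b)); count pairs with lcm equal to 6.
Enumerating gives 24 such elements.

24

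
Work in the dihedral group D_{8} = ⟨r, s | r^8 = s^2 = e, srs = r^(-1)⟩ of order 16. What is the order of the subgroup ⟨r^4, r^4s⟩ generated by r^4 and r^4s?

4

|⟨r^4⟩| = 2 and |⟨r^4s⟩| = 2, so |H| is a multiple of lcm(2, 2) = 2 and divides |G| = 16.
Closing under the operation: H = {e, r^4, s, r^4s}, so |H| = 4.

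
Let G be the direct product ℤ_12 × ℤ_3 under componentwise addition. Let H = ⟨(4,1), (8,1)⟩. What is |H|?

|⟨(4,1)⟩| = 3 and |⟨(8,1)⟩| = 3, so |H| is a multiple of lcm(3, 3) = 3 and divides |G| = 36.
Closing under the operation: H = {(0,0), (0,1), (0,2), (4,0), (4,1), (4,2), (8,0), (8,1), (8,2)}, so |H| = 9.

9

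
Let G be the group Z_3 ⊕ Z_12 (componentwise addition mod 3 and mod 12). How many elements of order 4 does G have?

An element (a,b) has order lcm(ord(a), ord(b)); count pairs with lcm equal to 4.
Enumerating gives 2 such elements.

2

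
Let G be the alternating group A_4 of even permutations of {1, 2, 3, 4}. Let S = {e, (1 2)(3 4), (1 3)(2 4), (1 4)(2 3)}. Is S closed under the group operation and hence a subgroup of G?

|S| = 4 divides |G| = 12, consistent with Lagrange.
S contains the identity, every element's inverse is in S, and S is closed under ∘: it is a subgroup.

Yes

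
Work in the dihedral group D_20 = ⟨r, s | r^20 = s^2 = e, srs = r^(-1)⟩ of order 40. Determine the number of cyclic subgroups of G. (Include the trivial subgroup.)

26

A cyclic subgroup of order d is generated by each of its φ(d) elements of order d, so the cyclic subgroups of order d number (#elements of order d)/φ(d).
Cyclic subgroups by order — order 1: 1; order 2: 21; order 4: 1; order 5: 1; order 10: 1; order 20: 1.
Total: 26.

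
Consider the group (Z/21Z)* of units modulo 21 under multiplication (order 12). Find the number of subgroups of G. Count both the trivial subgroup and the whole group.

|G| = 12, so by Lagrange every subgroup order divides 12. Divisors: 1, 2, 3, 4, 6, 12.
Subgroups by order — order 1: 1; order 2: 3; order 3: 1; order 4: 1; order 6: 3; order 12: 1.
Total: 1 + 3 + 1 + 1 + 3 + 1 = 10.

10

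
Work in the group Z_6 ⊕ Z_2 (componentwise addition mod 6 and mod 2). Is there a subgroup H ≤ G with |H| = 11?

11 does not divide |G| = 12, so by Lagrange no subgroup of order 11 exists.

No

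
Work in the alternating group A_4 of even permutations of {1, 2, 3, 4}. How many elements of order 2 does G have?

The elements of order 2 are: (1 2)(3 4), (1 3)(2 4), (1 4)(2 3).
That's 3.

3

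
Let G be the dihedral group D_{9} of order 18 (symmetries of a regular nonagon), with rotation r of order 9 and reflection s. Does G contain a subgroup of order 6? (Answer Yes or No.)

6 | 18. A subgroup of order 6 is {e, r^3, r^6, r^2s, r^5s, r^8s}.

Yes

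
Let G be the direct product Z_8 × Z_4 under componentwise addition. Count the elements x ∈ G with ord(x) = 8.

An element (a,b) has order lcm(ord(a), ord(b)); count pairs with lcm equal to 8.
Enumerating gives 16 such elements.

16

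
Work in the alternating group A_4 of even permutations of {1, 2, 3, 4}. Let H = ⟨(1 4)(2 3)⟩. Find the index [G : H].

|⟨(1 4)(2 3)⟩| = 2 and |G| = 12.
By Lagrange, [G : H] = |G|/|H| = 12/2 = 6.

6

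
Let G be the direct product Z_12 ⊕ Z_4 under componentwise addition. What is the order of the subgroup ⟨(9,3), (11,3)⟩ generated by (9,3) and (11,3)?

|⟨(9,3)⟩| = 4 and |⟨(11,3)⟩| = 12, so |H| is a multiple of lcm(4, 12) = 12 and divides |G| = 48.
Closing under the operation: H = {(0,0), (0,2), (1,1), (1,3), (2,0), (2,2), (3,1), (3,3), (4,0), (4,2), (5,1), (5,3), (6,0), (6,2), (7,1), (7,3), (8,0), (8,2), (9,1), (9,3), (10,0), (10,2), (11,1), (11,3)}, so |H| = 24.

24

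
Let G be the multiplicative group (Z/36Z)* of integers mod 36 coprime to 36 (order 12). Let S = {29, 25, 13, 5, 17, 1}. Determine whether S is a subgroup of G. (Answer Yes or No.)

Yes

|S| = 6 divides |G| = 12, consistent with Lagrange.
S contains the identity, every element's inverse is in S, and S is closed under ·: it is a subgroup.
In fact S = ⟨29⟩.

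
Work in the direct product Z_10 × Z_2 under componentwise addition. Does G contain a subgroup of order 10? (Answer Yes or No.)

Yes

10 | 20. A subgroup of order 10 is {(0,0), (0,1), (2,0), (2,1), (4,0), (4,1), (6,0), (6,1), (8,0), (8,1)}.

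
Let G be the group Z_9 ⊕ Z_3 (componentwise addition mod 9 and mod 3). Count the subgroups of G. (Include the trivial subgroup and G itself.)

10

|G| = 27, so by Lagrange every subgroup order divides 27. Divisors: 1, 3, 9, 27.
Subgroups by order — order 1: 1; order 3: 4; order 9: 4; order 27: 1.
Total: 1 + 4 + 4 + 1 = 10.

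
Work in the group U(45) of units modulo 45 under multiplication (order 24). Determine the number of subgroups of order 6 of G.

3

|G| = 24 and 6 | 24, so subgroups of order 6 are possible by Lagrange.
The subgroups of order 6 are: {1, 11, 16, 26, 31, 41}; {1, 14, 16, 29, 31, 44}; {1, 4, 16, 19, 31, 34}.
So G has 3 subgroups of order 6.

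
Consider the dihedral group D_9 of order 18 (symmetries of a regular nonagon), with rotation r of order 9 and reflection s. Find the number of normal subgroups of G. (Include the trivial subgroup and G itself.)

G has 16 subgroups. Checking conjugation-invariance by order — order 1: 1/1 normal; order 2: 0/9 normal; order 3: 1/1 normal; order 6: 0/3 normal; order 9: 1/1 normal; order 18: 1/1 normal.
Total normal subgroups: 4.

4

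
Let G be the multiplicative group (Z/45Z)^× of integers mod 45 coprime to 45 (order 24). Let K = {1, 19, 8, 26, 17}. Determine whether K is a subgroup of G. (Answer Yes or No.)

No

|K| = 5 does not divide |G| = 24, so by Lagrange K is not a subgroup.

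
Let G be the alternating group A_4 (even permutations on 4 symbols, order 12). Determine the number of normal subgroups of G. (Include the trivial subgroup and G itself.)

3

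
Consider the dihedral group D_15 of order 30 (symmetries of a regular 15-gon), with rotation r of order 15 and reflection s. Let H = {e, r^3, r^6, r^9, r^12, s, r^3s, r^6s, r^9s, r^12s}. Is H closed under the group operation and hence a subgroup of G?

Yes

|H| = 10 divides |G| = 30, consistent with Lagrange.
H contains the identity, every element's inverse is in H, and H is closed under ·: it is a subgroup.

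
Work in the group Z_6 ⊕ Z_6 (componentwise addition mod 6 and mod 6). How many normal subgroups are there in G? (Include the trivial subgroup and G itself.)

G is abelian, so every subgroup is normal.
G has 30 subgroups in total, hence 30 normal subgroups.

30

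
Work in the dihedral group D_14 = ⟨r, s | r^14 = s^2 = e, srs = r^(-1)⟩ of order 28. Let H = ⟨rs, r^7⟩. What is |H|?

|⟨rs⟩| = 2 and |⟨r^7⟩| = 2, so |H| is a multiple of lcm(2, 2) = 2 and divides |G| = 28.
Closing under the operation: H = {e, r^7, rs, r^8s}, so |H| = 4.

4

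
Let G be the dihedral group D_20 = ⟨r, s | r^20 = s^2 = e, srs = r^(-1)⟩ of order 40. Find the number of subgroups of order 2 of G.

|G| = 40 and 2 | 40, so subgroups of order 2 are possible by Lagrange.
The subgroups of order 2 are: {e, r^10}; {e, r^10s}; {e, r^11s}; {e, r^12s}; … (21 in all).
So G has 21 subgroups of order 2.

21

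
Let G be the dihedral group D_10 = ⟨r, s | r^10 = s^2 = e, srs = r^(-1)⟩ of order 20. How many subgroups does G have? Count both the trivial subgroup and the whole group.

22

|G| = 20, so by Lagrange every subgroup order divides 20. Divisors: 1, 2, 4, 5, 10, 20.
Subgroups by order — order 1: 1; order 2: 11; order 4: 5; order 5: 1; order 10: 3; order 20: 1.
Total: 1 + 11 + 5 + 1 + 3 + 1 = 22.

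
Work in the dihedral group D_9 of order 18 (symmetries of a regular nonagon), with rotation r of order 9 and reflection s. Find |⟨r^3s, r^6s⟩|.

|⟨r^3s⟩| = 2 and |⟨r^6s⟩| = 2, so |H| is a multiple of lcm(2, 2) = 2 and divides |G| = 18.
Closing under the operation: H = {e, r^3, r^6, s, r^3s, r^6s}, so |H| = 6.

6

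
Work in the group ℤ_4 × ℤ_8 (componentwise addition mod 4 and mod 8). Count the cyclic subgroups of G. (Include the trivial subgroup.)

A cyclic subgroup of order d is generated by each of its φ(d) elements of order d, so the cyclic subgroups of order d number (#elements of order d)/φ(d).
Cyclic subgroups by order — order 1: 1; order 2: 3; order 4: 6; order 8: 4.
Total: 14.

14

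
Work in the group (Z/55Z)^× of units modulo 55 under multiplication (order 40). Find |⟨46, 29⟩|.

20

|⟨46⟩| = 10 and |⟨29⟩| = 10, so |H| is a multiple of lcm(10, 10) = 10 and divides |G| = 40.
Closing under the operation: H = {1, 4, 6, 9, 14, 16, 19, 21, 24, 26, 29, 31, 34, 36, 39, 41, 46, 49, 51, 54}, so |H| = 20.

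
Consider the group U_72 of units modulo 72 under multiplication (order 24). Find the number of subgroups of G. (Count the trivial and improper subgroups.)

32

|G| = 24, so by Lagrange every subgroup order divides 24. Divisors: 1, 2, 3, 4, 6, 8, 12, 24.
Subgroups by order — order 1: 1; order 2: 7; order 3: 1; order 4: 7; order 6: 7; order 8: 1; order 12: 7; order 24: 1.
Total: 1 + 7 + 1 + 7 + 7 + 1 + 7 + 1 = 32.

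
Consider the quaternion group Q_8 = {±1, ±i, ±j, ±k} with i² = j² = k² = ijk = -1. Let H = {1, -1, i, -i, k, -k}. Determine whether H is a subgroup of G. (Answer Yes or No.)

|H| = 6 does not divide |G| = 8, so by Lagrange H is not a subgroup.

No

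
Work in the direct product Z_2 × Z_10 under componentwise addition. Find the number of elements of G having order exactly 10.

An element (a,b) has order lcm(ord(a), ord(b)); count pairs with lcm equal to 10.
Enumerating gives 12 such elements.

12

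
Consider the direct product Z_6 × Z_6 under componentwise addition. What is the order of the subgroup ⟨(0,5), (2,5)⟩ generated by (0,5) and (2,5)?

18

|⟨(0,5)⟩| = 6 and |⟨(2,5)⟩| = 6, so |H| is a multiple of lcm(6, 6) = 6 and divides |G| = 36.
Closing under the operation: H = {(0,0), (0,1), (0,2), (0,3), (0,4), (0,5), (2,0), (2,1), (2,2), (2,3), (2,4), (2,5), (4,0), (4,1), (4,2), (4,3), (4,4), (4,5)}, so |H| = 18.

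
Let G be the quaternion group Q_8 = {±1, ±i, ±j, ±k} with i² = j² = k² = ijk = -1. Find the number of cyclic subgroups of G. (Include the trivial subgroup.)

Each element a generates a cyclic subgroup ⟨a⟩; distinct elements may generate the same one (a cyclic group of order d has φ(d) generators).
Cyclic subgroups by order — order 1: 1; order 2: 1; order 4: 3.
Total: 5.

5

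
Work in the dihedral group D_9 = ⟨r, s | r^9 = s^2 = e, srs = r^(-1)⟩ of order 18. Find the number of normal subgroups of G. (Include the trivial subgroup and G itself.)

4

G has 16 subgroups. Checking conjugation-invariance by order — order 1: 1/1 normal; order 2: 0/9 normal; order 3: 1/1 normal; order 6: 0/3 normal; order 9: 1/1 normal; order 18: 1/1 normal.
Total normal subgroups: 4.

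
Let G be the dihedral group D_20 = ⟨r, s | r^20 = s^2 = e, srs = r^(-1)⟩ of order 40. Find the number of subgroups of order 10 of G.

|G| = 40 and 10 | 40, so subgroups of order 10 are possible by Lagrange.
The subgroups of order 10 are: {e, r^2, r^4, r^6, r^8, r^10, r^12, r^14, r^16, r^18}; {e, r^4, r^8, r^12, r^16, r^2s, r^6s, r^10s, r^14s, r^18s}; {e, r^4, r^8, r^12, r^16, r^3s, r^7s, r^11s, r^15s, r^19s}; {e, r^4, r^8, r^12, r^16, s, r^4s, r^8s, r^12s, r^16s}; … (5 in all).
So G has 5 subgroups of order 10.

5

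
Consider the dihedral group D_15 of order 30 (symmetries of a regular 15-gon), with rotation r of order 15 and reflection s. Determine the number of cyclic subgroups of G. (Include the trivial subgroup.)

Group the elements of G by the cyclic subgroup they generate; each cyclic subgroup of order d accounts for φ(d) elements.
Cyclic subgroups by order — order 1: 1; order 2: 15; order 3: 1; order 5: 1; order 15: 1.
Total: 19.

19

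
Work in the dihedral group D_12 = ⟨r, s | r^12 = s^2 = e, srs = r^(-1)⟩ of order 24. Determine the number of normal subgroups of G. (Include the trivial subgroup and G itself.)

9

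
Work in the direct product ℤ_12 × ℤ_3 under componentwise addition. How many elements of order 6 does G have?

8

An element (a,b) has order lcm(ord(a), ord(b)); count pairs with lcm equal to 6.
Enumerating gives 8 such elements.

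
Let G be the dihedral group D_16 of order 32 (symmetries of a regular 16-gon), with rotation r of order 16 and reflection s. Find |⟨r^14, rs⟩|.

|⟨r^14⟩| = 8 and |⟨rs⟩| = 2, so |H| is a multiple of lcm(8, 2) = 8 and divides |G| = 32.
Closing under the operation: H = {e, r^2, r^4, r^6, r^8, r^10, r^12, r^14, rs, r^3s, r^5s, r^7s, r^9s, r^11s, r^13s, r^15s}, so |H| = 16.

16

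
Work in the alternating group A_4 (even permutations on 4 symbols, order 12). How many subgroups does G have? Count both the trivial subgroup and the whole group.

|G| = 12, so by Lagrange every subgroup order divides 12. Divisors: 1, 2, 3, 4, 6, 12.
Subgroups by order — order 1: 1; order 2: 3; order 3: 4; order 4: 1; order 6: 0; order 12: 1.
Total: 1 + 3 + 4 + 1 + 0 + 1 = 10.

10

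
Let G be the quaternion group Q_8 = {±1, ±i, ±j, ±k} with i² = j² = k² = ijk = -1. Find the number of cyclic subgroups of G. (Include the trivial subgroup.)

5

Group the elements of G by the cyclic subgroup they generate; each cyclic subgroup of order d accounts for φ(d) elements.
Cyclic subgroups by order — order 1: 1; order 2: 1; order 4: 3.
Total: 5.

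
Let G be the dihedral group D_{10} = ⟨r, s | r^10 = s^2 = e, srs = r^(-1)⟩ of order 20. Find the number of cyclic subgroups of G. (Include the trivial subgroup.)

Group the elements of G by the cyclic subgroup they generate; each cyclic subgroup of order d accounts for φ(d) elements.
Cyclic subgroups by order — order 1: 1; order 2: 11; order 5: 1; order 10: 1.
Total: 14.

14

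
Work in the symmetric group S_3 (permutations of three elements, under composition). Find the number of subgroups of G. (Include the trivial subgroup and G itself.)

|G| = 6, so by Lagrange every subgroup order divides 6. Divisors: 1, 2, 3, 6.
Subgroups by order — order 1: 1; order 2: 3; order 3: 1; order 6: 1.
Total: 1 + 3 + 1 + 1 = 6.

6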